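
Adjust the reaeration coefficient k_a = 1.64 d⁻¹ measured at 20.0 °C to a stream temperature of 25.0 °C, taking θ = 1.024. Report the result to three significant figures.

k_a(T₂) = k_a(T₁) · θ^(T₂−T₁) = 1.64 × 1.024^(25.0−20.0)
= 1.64 × 1.024^5.00 = 1.64 × 1.126 = 1.846 d⁻¹.

k_a ≈ 1.85 d⁻¹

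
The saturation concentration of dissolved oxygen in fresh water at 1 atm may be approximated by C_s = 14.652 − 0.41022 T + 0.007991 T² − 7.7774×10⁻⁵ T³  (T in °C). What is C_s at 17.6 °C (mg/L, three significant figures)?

C_s = 14.652 − 0.41022×17.6 + 0.007991×17.6² − 7.7774×10⁻⁵×17.6³ = 9.483 mg/L.

C_s ≈ 9.48 mg/L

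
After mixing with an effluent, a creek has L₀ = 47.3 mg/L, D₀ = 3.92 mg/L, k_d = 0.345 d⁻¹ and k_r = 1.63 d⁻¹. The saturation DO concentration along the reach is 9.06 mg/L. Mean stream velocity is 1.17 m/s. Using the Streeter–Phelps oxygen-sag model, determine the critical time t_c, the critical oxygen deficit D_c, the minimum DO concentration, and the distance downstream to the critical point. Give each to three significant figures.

t_c ≈ 0.921 d; D_c ≈ 7.29 mg/L; min DO ≈ 1.77 mg/L; x_c ≈ 93.1 km

At the critical point dD/dt = 0, so k_d L₀ e^(−k_d t) = k_r D. Substituting D(t) from the Streeter–Phelps equation and solving for t gives
t_c = ln[(k_r/k_d)(1 − D₀(k_r−k_d)/(k_d L₀))] / (k_r−k_d).
Here k_r−k_d = 1.285 d⁻¹ and 1 − D₀(k_r−k_d)/(k_d L₀) = 1 − 3.92×1.285/(0.345×47.3) = 0.6913, so
t_c = ln(4.725 × 0.6913) / 1.285 = 1.184 / 1.285 = 0.9211 d.
D_c = (k_d/k_r) L₀ e^(−k_d t_c) = (0.345/1.63) × 47.3 × e^(−0.345×0.9211) = 0.2117 × 47.3 × 0.7278 = 7.286 mg/L.
Minimum DO = C_s − D_c = 9.06 − 7.286 = 1.774 mg/L.
x_c = v t_c = 1.17 m/s × 0.9211 d × 86400 s/d = 93110 m ≈ 93.1 km.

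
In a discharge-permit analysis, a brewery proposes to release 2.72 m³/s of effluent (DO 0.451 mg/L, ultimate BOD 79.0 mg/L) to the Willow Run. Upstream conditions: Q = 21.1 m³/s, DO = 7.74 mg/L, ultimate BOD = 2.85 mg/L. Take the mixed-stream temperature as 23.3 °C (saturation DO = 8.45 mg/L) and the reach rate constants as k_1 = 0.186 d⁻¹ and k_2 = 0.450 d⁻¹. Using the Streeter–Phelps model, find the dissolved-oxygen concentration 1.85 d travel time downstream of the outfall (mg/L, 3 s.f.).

Mixed DO = (21.1×7.74 + 2.72×0.451)/(21.1+2.72) = 164.5/23.82 = 6.908 mg/L.
Mixed L₀ = (21.1×2.85 + 2.72×79.0)/(23.82) = 275.0/23.82 = 11.55 mg/L.
Initial deficit D₀ = C_s − DO₀ = 8.45 − 6.908 = 1.542 mg/L.
D(1.85) = [0.186×11.55/(0.450−0.186)](e^(−0.186×1.85) − e^(−0.450×1.85)) + 1.542 e^(−0.450×1.85)
= 8.134 × (0.7089 − 0.4350) + 1.542 × 0.4350 = 2.899 mg/L.
DO = 8.45 − 2.899 = 5.551 mg/L.

DO ≈ 5.55 mg/L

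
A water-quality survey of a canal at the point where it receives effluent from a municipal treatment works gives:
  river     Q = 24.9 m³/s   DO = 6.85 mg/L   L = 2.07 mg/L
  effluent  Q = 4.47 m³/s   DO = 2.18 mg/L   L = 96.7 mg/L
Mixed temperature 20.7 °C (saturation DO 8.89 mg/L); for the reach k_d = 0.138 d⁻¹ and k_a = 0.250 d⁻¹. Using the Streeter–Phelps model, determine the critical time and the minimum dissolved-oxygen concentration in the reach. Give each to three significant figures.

t_c ≈ 4.01 d; minimum DO ≈ 3.66 mg/L

Mixed DO = (24.9×6.85 + 4.47×2.18)/(24.9+4.47) = 180.3/29.37 = 6.139 mg/L.
Mixed L₀ = (24.9×2.07 + 4.47×96.7)/(29.37) = 483.8/29.37 = 16.47 mg/L.
Initial deficit D₀ = C_s − DO₀ = 8.89 − 6.139 = 2.751 mg/L.
t_c = (1/0.1120) ln[(0.250/0.138)(1 − 2.751×0.1120/(0.138×16.47))] = 8.929 × ln(1.566) = 4.005 d.
D_c = (0.138/0.250) × 16.47 × e^(−0.138×4.005) = 0.5520 × 16.47 × 0.5754 = 5.232 mg/L.
Minimum DO = 8.89 − 5.232 = 3.658 mg/L.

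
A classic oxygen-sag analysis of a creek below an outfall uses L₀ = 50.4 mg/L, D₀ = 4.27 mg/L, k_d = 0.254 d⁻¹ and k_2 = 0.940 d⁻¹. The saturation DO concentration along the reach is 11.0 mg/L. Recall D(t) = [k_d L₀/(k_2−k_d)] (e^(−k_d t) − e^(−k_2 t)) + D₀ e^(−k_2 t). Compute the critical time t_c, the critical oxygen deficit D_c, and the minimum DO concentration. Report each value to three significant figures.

With k_2/k_d = 3.701 and 1 − D₀(k_2−k_d)/(k_d L₀) = 0.7712,
t_c = ln(3.701 × 0.7712) / (0.940 − 0.254) = ln(2.854) / 0.6860 = 1.049/0.6860 = 1.529 d.
L(t_c) = L₀ e^(−k_d t_c) = 50.4 × 0.6782 = 34.18 mg/L, and at the critical point k_2 D_c = k_d L, so D_c = (0.254/0.940) × 34.18 = 9.236 mg/L.
Minimum DO = C_s − D_c = 11.0 − 9.236 = 1.764 mg/L.

t_c ≈ 1.53 d; D_c ≈ 9.24 mg/L; min DO ≈ 1.76 mg/L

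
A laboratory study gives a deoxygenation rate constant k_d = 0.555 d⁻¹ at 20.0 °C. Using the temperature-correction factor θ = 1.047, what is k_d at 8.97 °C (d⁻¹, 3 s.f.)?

k_d ≈ 0.334 d⁻¹

k_d(T₂) = k_d(T₁) · θ^(T₂−T₁) = 0.555 × 1.047^(8.97−20.0)
= 0.555 × 1.047^-11.0 = 0.555 × 0.6025 = 0.3344 d⁻¹.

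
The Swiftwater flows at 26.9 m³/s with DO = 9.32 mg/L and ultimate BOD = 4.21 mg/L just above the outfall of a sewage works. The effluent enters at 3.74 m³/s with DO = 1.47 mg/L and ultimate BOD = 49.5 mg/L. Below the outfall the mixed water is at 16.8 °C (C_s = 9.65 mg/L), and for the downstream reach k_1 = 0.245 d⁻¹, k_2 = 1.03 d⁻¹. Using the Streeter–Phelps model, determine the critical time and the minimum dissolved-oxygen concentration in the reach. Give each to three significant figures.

Mixed DO = (26.9×9.32 + 3.74×1.47)/(26.9+3.74) = 256.2/30.64 = 8.362 mg/L.
Mixed L₀ = (26.9×4.21 + 3.74×49.5)/(30.64) = 298.4/30.64 = 9.738 mg/L.
Initial deficit D₀ = C_s − DO₀ = 9.65 − 8.362 = 1.288 mg/L.
t_c = (1/0.7850) ln[(1.03/0.245)(1 − 1.288×0.7850/(0.245×9.738))] = 1.274 × ln(2.422) = 1.127 d.
D_c = (0.245/1.03) × 9.738 × e^(−0.245×1.127) = 0.2379 × 9.738 × 0.7587 = 1.757 mg/L.
Minimum DO = 9.65 − 1.757 = 7.893 mg/L.

t_c ≈ 1.13 d; minimum DO ≈ 7.89 mg/L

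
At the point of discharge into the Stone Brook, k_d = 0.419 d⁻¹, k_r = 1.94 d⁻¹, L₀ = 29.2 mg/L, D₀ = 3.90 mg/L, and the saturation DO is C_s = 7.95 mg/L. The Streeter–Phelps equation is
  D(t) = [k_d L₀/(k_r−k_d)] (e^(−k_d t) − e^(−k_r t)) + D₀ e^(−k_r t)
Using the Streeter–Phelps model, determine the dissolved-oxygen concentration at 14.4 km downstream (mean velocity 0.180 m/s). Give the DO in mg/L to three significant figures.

Travel time t = x/v = 14.4 km / (0.180 m/s) = 14400 m / 0.180 m/s = 80000 s = 0.9259 d.
k_d L₀/(k_r−k_d) = 0.419×29.2/(1.94−0.419) = 12.23/1.521 = 8.044 mg/L.
e^(−k_d t) = e^(−0.419×0.9259) = 0.6784; e^(−k_r t) = e^(−1.94×0.9259) = 0.1659.
D = 8.044 × (0.6784 − 0.1659) + 3.90 × 0.1659 = 4.123 + 0.6471 = 4.770 mg/L.
DO = C_s − D = 7.95 − 4.770 = 3.180 mg/L.

DO ≈ 3.18 mg/L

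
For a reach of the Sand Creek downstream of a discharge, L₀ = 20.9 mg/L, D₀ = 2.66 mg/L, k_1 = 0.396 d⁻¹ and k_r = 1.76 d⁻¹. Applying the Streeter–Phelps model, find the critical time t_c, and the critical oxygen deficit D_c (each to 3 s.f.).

t_c ≈ 0.671 d; D_c ≈ 3.61 mg/L

With k_r/k_1 = 4.444 and 1 − D₀(k_r−k_1)/(k_1 L₀) = 0.5616,
t_c = ln(4.444 × 0.5616) / (1.76 − 0.396) = ln(2.496) / 1.364 = 0.9147/1.364 = 0.6706 d.
D_c = (k_1/k_r) L₀ e^(−k_1 t_c) = (0.396/1.76) × 20.9 × e^(−0.396×0.6706) = 0.2250 × 20.9 × 0.7668 = 3.606 mg/L.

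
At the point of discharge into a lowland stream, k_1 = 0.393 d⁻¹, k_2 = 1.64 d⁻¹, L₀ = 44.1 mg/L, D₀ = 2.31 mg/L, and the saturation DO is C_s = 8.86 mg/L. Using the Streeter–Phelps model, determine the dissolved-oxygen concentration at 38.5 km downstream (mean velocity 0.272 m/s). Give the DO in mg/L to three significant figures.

DO ≈ 2.35 mg/L

Travel time t = x/v = 38.5 km / (0.272 m/s) = 38500 m / 0.272 m/s = 141500 s = 1.638 d.
k_1 L₀/(k_2−k_1) = 0.393×44.1/(1.64−0.393) = 17.33/1.247 = 13.90 mg/L.
e^(−k_1 t) = e^(−0.393×1.638) = 0.5253; e^(−k_2 t) = e^(−1.64×1.638) = 0.06810.
D = 13.90 × (0.5253 − 0.06810) + 2.31 × 0.06810 = 6.354 + 0.1573 = 6.511 mg/L.
DO = C_s − D = 8.86 − 6.511 = 2.349 mg/L.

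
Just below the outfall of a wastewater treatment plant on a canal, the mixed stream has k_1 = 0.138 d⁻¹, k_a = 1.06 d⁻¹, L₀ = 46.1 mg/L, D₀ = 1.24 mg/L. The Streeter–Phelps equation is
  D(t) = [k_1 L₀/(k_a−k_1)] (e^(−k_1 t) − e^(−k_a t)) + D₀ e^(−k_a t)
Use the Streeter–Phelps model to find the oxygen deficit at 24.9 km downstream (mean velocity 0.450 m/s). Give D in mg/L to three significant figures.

Travel time t = x/v = 24.9 km / (0.450 m/s) = 24900 m / 0.450 m/s = 55330 s = 0.6404 d.
k_1 L₀/(k_a−k_1) = 0.138×46.1/(1.06−0.138) = 6.362/0.9220 = 6.900 mg/L.
e^(−k_1 t) = e^(−0.138×0.6404) = 0.9154; e^(−k_a t) = e^(−1.06×0.6404) = 0.5072.
D = 6.900 × (0.9154 − 0.5072) + 1.24 × 0.5072 = 2.817 + 0.6289 = 3.446 mg/L.

D ≈ 3.45 mg/L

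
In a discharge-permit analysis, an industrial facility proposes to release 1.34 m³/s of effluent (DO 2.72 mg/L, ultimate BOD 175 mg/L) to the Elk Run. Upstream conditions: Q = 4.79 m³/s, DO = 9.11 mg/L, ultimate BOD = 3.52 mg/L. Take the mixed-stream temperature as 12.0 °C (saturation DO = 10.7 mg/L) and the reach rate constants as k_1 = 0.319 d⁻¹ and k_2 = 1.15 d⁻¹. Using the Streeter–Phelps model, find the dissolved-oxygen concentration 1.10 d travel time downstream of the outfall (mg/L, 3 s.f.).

DO ≈ 3.22 mg/L

Mixed DO = (4.79×9.11 + 1.34×2.72)/(4.79+1.34) = 47.28/6.130 = 7.713 mg/L.
Mixed L₀ = (4.79×3.52 + 1.34×175)/(6.130) = 251.4/6.130 = 41.01 mg/L.
Initial deficit D₀ = C_s − DO₀ = 10.7 − 7.713 = 2.987 mg/L.
D(1.10) = [0.319×41.01/(1.15−0.319)](e^(−0.319×1.10) − e^(−1.15×1.10)) + 2.987 e^(−1.15×1.10)
= 15.74 × (0.7041 − 0.2822) + 2.987 × 0.2822 = 7.483 mg/L.
DO = 10.7 − 7.483 = 3.217 mg/L.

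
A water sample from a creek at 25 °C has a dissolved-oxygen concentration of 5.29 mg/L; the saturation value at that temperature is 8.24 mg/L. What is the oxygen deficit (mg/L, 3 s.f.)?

D ≈ 2.95 mg/L

D = C_s − C = 8.24 − 5.29 = 2.95 mg/L.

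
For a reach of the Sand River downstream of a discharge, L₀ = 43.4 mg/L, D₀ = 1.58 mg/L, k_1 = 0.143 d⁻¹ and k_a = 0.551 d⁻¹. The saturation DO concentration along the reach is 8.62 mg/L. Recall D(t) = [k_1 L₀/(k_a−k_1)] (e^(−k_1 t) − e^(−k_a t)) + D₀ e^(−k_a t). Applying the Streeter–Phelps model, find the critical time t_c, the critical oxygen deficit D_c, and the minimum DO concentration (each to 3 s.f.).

t_c ≈ 3.04 d; D_c ≈ 7.30 mg/L; min DO ≈ 1.32 mg/L

t_c = [1/(k_a−k_1)] ln[(k_a/k_1)(1 − D₀(k_a−k_1)/(k_1 L₀))]
= [1/(0.551−0.143)] ln[(0.551/0.143)(1 − 1.58×0.4080/(0.143×43.4))]
= (1/0.4080) ln[3.853 × 0.8961] = 2.451 × ln(3.453) = 2.451 × 1.239 = 3.037 d.
D_c = (k_1/k_a) L₀ e^(−k_1 t_c) = (0.143/0.551) × 43.4 × e^(−0.143×3.037) = 0.2595 × 43.4 × 0.6477 = 7.295 mg/L.
Minimum DO = C_s − D_c = 8.62 − 7.295 = 1.325 mg/L.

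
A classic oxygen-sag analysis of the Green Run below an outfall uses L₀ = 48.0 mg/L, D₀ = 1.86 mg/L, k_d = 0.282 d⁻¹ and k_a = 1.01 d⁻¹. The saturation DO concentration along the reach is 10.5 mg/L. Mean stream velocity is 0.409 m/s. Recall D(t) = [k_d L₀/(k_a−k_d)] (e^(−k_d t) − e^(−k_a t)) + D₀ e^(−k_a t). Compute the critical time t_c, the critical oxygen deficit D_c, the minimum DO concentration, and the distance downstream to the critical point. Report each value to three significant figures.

At the critical point dD/dt = 0, so k_d L₀ e^(−k_d t) = k_a D. Substituting D(t) from the Streeter–Phelps equation and solving for t gives
t_c = ln[(k_a/k_d)(1 − D₀(k_a−k_d)/(k_d L₀))] / (k_a−k_d).
Here k_a−k_d = 0.7280 d⁻¹ and 1 − D₀(k_a−k_d)/(k_d L₀) = 1 − 1.86×0.7280/(0.282×48.0) = 0.9000, so
t_c = ln(3.582 × 0.9000) / 0.7280 = 1.170 / 0.7280 = 1.608 d.
L(t_c) = L₀ e^(−k_d t_c) = 48.0 × 0.6355 = 30.50 mg/L, and at the critical point k_a D_c = k_d L, so D_c = (0.282/1.01) × 30.50 = 8.517 mg/L.
Minimum DO = C_s − D_c = 10.5 − 8.517 = 1.983 mg/L.
x_c = v t_c = 0.409 m/s × 1.608 d × 86400 s/d = 56810 m ≈ 56.8 km.

t_c ≈ 1.61 d; D_c ≈ 8.52 mg/L; min DO ≈ 1.98 mg/L; x_c ≈ 56.8 km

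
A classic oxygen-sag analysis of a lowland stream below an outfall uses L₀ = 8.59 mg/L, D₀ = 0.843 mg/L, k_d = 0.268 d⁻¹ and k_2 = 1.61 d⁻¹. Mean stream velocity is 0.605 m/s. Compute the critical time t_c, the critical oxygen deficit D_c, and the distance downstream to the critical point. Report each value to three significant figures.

t_c ≈ 0.832 d; D_c ≈ 1.14 mg/L; x_c ≈ 43.5 km

With k_2/k_d = 6.007 and 1 − D₀(k_2−k_d)/(k_d L₀) = 0.5086,
t_c = ln(6.007 × 0.5086) / (1.61 − 0.268) = ln(3.055) / 1.342 = 1.117/1.342 = 0.8322 d.
D_c = (k_d/k_2) L₀ e^(−k_d t_c) = (0.268/1.61) × 8.59 × e^(−0.268×0.8322) = 0.1665 × 8.59 × 0.8001 = 1.144 mg/L.
x_c = v t_c = 0.605 m/s × 0.8322 d × 86400 s/d = 43500 m ≈ 43.5 km.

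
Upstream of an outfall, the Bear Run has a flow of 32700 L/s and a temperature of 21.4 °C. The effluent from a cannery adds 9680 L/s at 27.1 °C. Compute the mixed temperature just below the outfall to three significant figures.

22.7 °C

Flow-weighted mixing: C = (Q_r C_r + Q_w C_w)/(Q_r + Q_w)
= (32700×21.4 + 9680×27.1)/(32700 + 9680) = 962100/42380 = 22.70 °C.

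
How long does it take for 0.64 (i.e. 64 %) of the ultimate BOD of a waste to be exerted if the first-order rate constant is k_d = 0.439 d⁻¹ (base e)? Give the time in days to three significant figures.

t ≈ 2.33 d

y/L₀ = 1 − e^(−k_d t) = 0.64 ⇒ e^(−k_d t) = 0.360
t = −ln(0.360) / 0.439 = 1.022 / 0.439 = 2.327 d.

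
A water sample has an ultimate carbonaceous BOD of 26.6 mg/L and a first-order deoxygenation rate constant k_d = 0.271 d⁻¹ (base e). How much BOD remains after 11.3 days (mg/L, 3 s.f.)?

L ≈ 1.24 mg/L

L_t = L₀ e^(−k_d t) = 26.6 × e^(−0.271×11.3) = 26.6 × 0.04678 = 1.244 mg/L.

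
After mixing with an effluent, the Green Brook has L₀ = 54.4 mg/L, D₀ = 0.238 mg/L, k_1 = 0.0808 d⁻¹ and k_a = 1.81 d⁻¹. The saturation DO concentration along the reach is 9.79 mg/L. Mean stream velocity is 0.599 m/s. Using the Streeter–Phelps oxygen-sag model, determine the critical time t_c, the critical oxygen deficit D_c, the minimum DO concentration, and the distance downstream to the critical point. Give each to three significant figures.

At the critical point dD/dt = 0, so k_1 L₀ e^(−k_1 t) = k_a D. Substituting D(t) from the Streeter–Phelps equation and solving for t gives
t_c = ln[(k_a/k_1)(1 − D₀(k_a−k_1)/(k_1 L₀))] / (k_a−k_1).
Here k_a−k_1 = 1.729 d⁻¹ and 1 − D₀(k_a−k_1)/(k_1 L₀) = 1 − 0.238×1.729/(0.0808×54.4) = 0.9064, so
t_c = ln(22.40 × 0.9064) / 1.729 = 3.011 / 1.729 = 1.741 d.
L(t_c) = L₀ e^(−k_1 t_c) = 54.4 × 0.8688 = 47.26 mg/L, and at the critical point k_a D_c = k_1 L, so D_c = (0.0808/1.81) × 47.26 = 2.110 mg/L.
Minimum DO = C_s − D_c = 9.79 − 2.110 = 7.680 mg/L.
x_c = v t_c = 0.599 m/s × 1.741 d × 86400 s/d = 90110 m ≈ 90.1 km.

t_c ≈ 1.74 d; D_c ≈ 2.11 mg/L; min DO ≈ 7.68 mg/L; x_c ≈ 90.1 km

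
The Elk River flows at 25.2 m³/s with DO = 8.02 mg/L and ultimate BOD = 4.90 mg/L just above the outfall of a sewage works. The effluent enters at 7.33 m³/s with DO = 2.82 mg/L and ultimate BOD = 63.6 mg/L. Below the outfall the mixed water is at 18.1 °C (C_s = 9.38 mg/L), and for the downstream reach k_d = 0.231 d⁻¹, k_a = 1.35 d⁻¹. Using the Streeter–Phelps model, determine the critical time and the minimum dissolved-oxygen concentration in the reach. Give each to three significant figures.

Mixed DO = (25.2×8.02 + 7.33×2.82)/(25.2+7.33) = 222.8/32.53 = 6.848 mg/L.
Mixed L₀ = (25.2×4.90 + 7.33×63.6)/(32.53) = 589.7/32.53 = 18.13 mg/L.
Initial deficit D₀ = C_s − DO₀ = 9.38 − 6.848 = 2.532 mg/L.
t_c = (1/1.119) ln[(1.35/0.231)(1 − 2.532×1.119/(0.231×18.13))] = 0.8937 × ln(1.890) = 0.5690 d.
D_c = (0.231/1.35) × 18.13 × e^(−0.231×0.5690) = 0.1711 × 18.13 × 0.8768 = 2.720 mg/L.
Minimum DO = 9.38 − 2.720 = 6.660 mg/L.

t_c ≈ 0.569 d; minimum DO ≈ 6.66 mg/L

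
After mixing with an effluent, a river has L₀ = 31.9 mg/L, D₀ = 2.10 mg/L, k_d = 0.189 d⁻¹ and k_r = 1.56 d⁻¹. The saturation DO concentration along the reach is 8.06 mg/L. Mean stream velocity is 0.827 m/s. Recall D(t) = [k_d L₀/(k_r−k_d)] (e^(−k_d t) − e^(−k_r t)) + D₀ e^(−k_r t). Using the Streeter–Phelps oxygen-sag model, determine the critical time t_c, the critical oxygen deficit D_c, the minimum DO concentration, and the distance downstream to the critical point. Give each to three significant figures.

t_c ≈ 1.07 d; D_c ≈ 3.16 mg/L; min DO ≈ 4.90 mg/L; x_c ≈ 76.2 km

With k_r/k_d = 8.254 and 1 − D₀(k_r−k_d)/(k_d L₀) = 0.5225,
t_c = ln(8.254 × 0.5225) / (1.56 − 0.189) = ln(4.312) / 1.371 = 1.461/1.371 = 1.066 d.
D_c = (k_d/k_r) L₀ e^(−k_d t_c) = (0.189/1.56) × 31.9 × e^(−0.189×1.066) = 0.1212 × 31.9 × 0.8175 = 3.160 mg/L.
Minimum DO = C_s − D_c = 8.06 − 3.160 = 4.900 mg/L.
x_c = v t_c = 0.827 m/s × 1.066 d × 86400 s/d = 76170 m ≈ 76.2 km.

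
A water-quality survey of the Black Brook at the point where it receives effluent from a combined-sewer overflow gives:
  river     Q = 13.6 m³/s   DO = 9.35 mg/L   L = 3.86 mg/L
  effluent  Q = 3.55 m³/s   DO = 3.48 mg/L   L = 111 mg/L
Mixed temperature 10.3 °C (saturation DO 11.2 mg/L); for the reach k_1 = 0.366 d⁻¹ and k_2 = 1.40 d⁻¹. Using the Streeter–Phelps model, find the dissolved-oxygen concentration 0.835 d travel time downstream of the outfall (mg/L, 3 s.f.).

Mixed DO = (13.6×9.35 + 3.55×3.48)/(13.6+3.55) = 139.5/17.15 = 8.135 mg/L.
Mixed L₀ = (13.6×3.86 + 3.55×111)/(17.15) = 446.5/17.15 = 26.04 mg/L.
Initial deficit D₀ = C_s − DO₀ = 11.2 − 8.135 = 3.065 mg/L.
D(0.835) = [0.366×26.04/(1.40−0.366)](e^(−0.366×0.835) − e^(−1.40×0.835)) + 3.065 e^(−1.40×0.835)
= 9.216 × (0.7367 − 0.3107) + 3.065 × 0.3107 = 4.878 mg/L.
DO = 11.2 − 4.878 = 6.322 mg/L.

DO ≈ 6.32 mg/L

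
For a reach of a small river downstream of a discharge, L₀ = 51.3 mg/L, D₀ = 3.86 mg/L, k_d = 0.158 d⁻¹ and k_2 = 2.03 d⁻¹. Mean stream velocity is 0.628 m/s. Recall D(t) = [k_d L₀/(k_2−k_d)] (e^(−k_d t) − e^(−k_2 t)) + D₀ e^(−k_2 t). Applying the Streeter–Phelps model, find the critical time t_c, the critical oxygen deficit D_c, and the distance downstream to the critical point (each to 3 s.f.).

At the critical point dD/dt = 0, so k_d L₀ e^(−k_d t) = k_2 D. Substituting D(t) from the Streeter–Phelps equation and solving for t gives
t_c = ln[(k_2/k_d)(1 − D₀(k_2−k_d)/(k_d L₀))] / (k_2−k_d).
Here k_2−k_d = 1.872 d⁻¹ and 1 − D₀(k_2−k_d)/(k_d L₀) = 1 − 3.86×1.872/(0.158×51.3) = 0.1085, so
t_c = ln(12.85 × 0.1085) / 1.872 = 0.3322 / 1.872 = 0.1775 d.
D_c = (k_d/k_2) L₀ e^(−k_d t_c) = (0.158/2.03) × 51.3 × e^(−0.158×0.1775) = 0.07783 × 51.3 × 0.9723 = 3.882 mg/L.
x_c = v t_c = 0.628 m/s × 0.1775 d × 86400 s/d = 9630 m ≈ 9.63 km.

t_c ≈ 0.177 d; D_c ≈ 3.88 mg/L; x_c ≈ 9.63 km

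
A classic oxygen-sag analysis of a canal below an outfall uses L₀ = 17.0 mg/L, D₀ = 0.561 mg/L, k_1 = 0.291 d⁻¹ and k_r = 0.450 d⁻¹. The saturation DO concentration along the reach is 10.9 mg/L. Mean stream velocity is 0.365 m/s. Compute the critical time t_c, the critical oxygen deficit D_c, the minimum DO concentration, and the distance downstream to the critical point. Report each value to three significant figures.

With k_r/k_1 = 1.546 and 1 − D₀(k_r−k_1)/(k_1 L₀) = 0.9820,
t_c = ln(1.546 × 0.9820) / (0.450 − 0.291) = ln(1.519) / 0.1590 = 0.4177/0.1590 = 2.627 d.
L(t_c) = L₀ e^(−k_1 t_c) = 17.0 × 0.4656 = 7.914 mg/L, and at the critical point k_r D_c = k_1 L, so D_c = (0.291/0.450) × 7.914 = 5.118 mg/L.
Minimum DO = C_s − D_c = 10.9 − 5.118 = 5.782 mg/L.
x_c = v t_c = 0.365 m/s × 2.627 d × 86400 s/d = 82850 m ≈ 82.9 km.

t_c ≈ 2.63 d; D_c ≈ 5.12 mg/L; min DO ≈ 5.78 mg/L; x_c ≈ 82.9 km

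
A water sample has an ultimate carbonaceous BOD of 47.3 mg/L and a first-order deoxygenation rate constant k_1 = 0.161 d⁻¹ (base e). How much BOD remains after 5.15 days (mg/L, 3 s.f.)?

L ≈ 20.6 mg/L

L_t = L₀ e^(−k_1 t) = 47.3 × e^(−0.161×5.15) = 47.3 × 0.4364 = 20.64 mg/L.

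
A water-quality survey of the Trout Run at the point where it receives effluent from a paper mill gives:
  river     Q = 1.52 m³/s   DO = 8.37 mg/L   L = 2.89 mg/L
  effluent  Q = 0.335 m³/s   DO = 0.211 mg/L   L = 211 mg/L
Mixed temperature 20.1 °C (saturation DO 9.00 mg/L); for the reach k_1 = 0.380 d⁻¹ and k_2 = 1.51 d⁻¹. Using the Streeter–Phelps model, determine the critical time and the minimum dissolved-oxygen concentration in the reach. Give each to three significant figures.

Mixed DO = (1.52×8.37 + 0.335×0.211)/(1.52+0.335) = 12.79/1.855 = 6.897 mg/L.
Mixed L₀ = (1.52×2.89 + 0.335×211)/(1.855) = 75.08/1.855 = 40.47 mg/L.
Initial deficit D₀ = C_s − DO₀ = 9.00 − 6.897 = 2.103 mg/L.
t_c = (1/1.130) ln[(1.51/0.380)(1 − 2.103×1.130/(0.380×40.47))] = 0.8850 × ln(3.360) = 1.072 d.
D_c = (0.380/1.51) × 40.47 × e^(−0.380×1.072) = 0.2517 × 40.47 × 0.6653 = 6.776 mg/L.
Minimum DO = 9.00 − 6.776 = 2.224 mg/L.

t_c ≈ 1.07 d; minimum DO ≈ 2.22 mg/L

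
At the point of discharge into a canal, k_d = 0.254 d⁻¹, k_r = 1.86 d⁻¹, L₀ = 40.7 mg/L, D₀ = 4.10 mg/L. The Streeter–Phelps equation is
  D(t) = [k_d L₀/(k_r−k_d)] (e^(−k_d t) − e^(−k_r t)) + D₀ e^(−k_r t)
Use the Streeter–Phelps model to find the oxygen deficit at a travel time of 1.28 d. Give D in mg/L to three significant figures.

D ≈ 4.43 mg/L

k_d L₀/(k_r−k_d) = 0.254×40.7/(1.86−0.254) = 10.34/1.606 = 6.437 mg/L.
e^(−k_d t) = e^(−0.254×1.280) = 0.7224; e^(−k_r t) = e^(−1.86×1.280) = 0.09248.
D = 6.437 × (0.7224 − 0.09248) + 4.10 × 0.09248 = 4.055 + 0.3792 = 4.434 mg/L.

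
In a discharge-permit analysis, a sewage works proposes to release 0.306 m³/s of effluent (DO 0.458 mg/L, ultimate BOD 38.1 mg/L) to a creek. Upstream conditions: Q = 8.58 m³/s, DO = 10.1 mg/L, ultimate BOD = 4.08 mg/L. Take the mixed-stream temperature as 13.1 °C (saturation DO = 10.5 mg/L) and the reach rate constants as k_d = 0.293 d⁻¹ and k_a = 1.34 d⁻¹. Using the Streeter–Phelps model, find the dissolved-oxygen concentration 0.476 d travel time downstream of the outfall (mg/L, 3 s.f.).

Mixed DO = (8.58×10.1 + 0.306×0.458)/(8.58+0.306) = 86.80/8.886 = 9.768 mg/L.
Mixed L₀ = (8.58×4.08 + 0.306×38.1)/(8.886) = 46.66/8.886 = 5.252 mg/L.
Initial deficit D₀ = C_s − DO₀ = 10.5 − 9.768 = 0.7320 mg/L.
D(0.476) = [0.293×5.252/(1.34−0.293)](e^(−0.293×0.476) − e^(−1.34×0.476)) + 0.7320 e^(−1.34×0.476)
= 1.470 × (0.8698 − 0.5284) + 0.7320 × 0.5284 = 0.8885 mg/L.
DO = 10.5 − 0.8885 = 9.611 mg/L.

DO ≈ 9.61 mg/L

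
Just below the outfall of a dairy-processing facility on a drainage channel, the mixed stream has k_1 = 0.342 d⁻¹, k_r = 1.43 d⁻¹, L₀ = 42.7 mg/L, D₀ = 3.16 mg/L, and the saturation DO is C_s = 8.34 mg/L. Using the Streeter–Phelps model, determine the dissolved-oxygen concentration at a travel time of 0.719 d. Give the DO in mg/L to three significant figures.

DO ≈ 1.51 mg/L

k_1 L₀/(k_r−k_1) = 0.342×42.7/(1.43−0.342) = 14.60/1.088 = 13.42 mg/L.
e^(−k_1 t) = e^(−0.342×0.7190) = 0.7820; e^(−k_r t) = e^(−1.43×0.7190) = 0.3577.
D = 13.42 × (0.7820 − 0.3577) + 3.16 × 0.3577 = 5.696 + 1.130 = 6.826 mg/L.
DO = C_s − D = 8.34 − 6.826 = 1.514 mg/L.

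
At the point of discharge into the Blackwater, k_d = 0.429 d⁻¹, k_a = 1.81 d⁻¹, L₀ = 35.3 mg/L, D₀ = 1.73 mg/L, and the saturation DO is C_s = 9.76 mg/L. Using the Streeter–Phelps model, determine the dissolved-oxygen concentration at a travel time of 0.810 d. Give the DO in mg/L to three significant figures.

DO ≈ 4.14 mg/L

k_d L₀/(k_a−k_d) = 0.429×35.3/(1.81−0.429) = 15.14/1.381 = 10.97 mg/L.
e^(−k_d t) = e^(−0.429×0.8100) = 0.7065; e^(−k_a t) = e^(−1.81×0.8100) = 0.2308.
D = 10.97 × (0.7065 − 0.2308) + 1.73 × 0.2308 = 5.216 + 0.3993 = 5.615 mg/L.
DO = C_s − D = 9.76 − 5.615 = 4.145 mg/L.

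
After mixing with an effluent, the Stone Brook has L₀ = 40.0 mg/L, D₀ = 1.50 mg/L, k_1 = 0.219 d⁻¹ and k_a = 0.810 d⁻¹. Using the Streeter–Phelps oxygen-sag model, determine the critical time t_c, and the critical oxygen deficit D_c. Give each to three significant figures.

With k_a/k_1 = 3.699 and 1 − D₀(k_a−k_1)/(k_1 L₀) = 0.8988,
t_c = ln(3.699 × 0.8988) / (0.810 − 0.219) = ln(3.324) / 0.5910 = 1.201/0.5910 = 2.033 d.
D_c = (k_1/k_a) L₀ e^(−k_1 t_c) = (0.219/0.810) × 40.0 × e^(−0.219×2.033) = 0.2704 × 40.0 × 0.6407 = 6.929 mg/L.

t_c ≈ 2.03 d; D_c ≈ 6.93 mg/L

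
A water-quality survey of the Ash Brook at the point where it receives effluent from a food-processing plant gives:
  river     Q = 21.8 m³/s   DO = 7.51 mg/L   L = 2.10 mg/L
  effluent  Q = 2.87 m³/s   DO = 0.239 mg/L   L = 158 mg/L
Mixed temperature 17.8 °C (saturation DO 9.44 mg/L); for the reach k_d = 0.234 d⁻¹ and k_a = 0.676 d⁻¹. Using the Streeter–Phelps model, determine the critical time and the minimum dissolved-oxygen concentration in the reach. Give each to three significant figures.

t_c ≈ 1.72 d; minimum DO ≈ 4.76 mg/L

Mixed DO = (21.8×7.51 + 2.87×0.239)/(21.8+2.87) = 164.4/24.67 = 6.664 mg/L.
Mixed L₀ = (21.8×2.10 + 2.87×158)/(24.67) = 499.2/24.67 = 20.24 mg/L.
Initial deficit D₀ = C_s − DO₀ = 9.44 − 6.664 = 2.776 mg/L.
t_c = (1/0.4420) ln[(0.676/0.234)(1 − 2.776×0.4420/(0.234×20.24))] = 2.262 × ln(2.140) = 1.722 d.
D_c = (0.234/0.676) × 20.24 × e^(−0.234×1.722) = 0.3462 × 20.24 × 0.6684 = 4.682 mg/L.
Minimum DO = 9.44 − 4.682 = 4.758 mg/L.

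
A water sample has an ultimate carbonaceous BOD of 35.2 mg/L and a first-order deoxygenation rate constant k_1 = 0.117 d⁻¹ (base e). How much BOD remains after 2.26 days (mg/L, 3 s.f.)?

L_t = L₀ e^(−k_1 t) = 35.2 × e^(−0.117×2.26) = 35.2 × 0.7677 = 27.02 mg/L.

L ≈ 27.0 mg/L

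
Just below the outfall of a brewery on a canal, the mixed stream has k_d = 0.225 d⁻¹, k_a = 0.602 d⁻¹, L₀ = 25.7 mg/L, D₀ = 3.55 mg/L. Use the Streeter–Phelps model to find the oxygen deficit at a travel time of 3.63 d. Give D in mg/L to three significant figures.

k_d L₀/(k_a−k_d) = 0.225×25.7/(0.602−0.225) = 5.782/0.3770 = 15.34 mg/L.
e^(−k_d t) = e^(−0.225×3.630) = 0.4419; e^(−k_a t) = e^(−0.602×3.630) = 0.1124.
D = 15.34 × (0.4419 − 0.1124) + 3.55 × 0.1124 = 5.053 + 0.3992 = 5.452 mg/L.

D ≈ 5.45 mg/L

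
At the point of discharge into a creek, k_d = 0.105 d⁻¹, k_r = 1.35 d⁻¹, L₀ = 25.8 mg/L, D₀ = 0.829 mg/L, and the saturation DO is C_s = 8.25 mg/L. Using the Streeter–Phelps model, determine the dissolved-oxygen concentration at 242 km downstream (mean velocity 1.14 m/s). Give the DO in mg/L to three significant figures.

Travel time t = x/v = 242 km / (1.14 m/s) = 242000 m / 1.14 m/s = 212300 s = 2.457 d.
k_d L₀/(k_r−k_d) = 0.105×25.8/(1.35−0.105) = 2.709/1.245 = 2.176 mg/L.
e^(−k_d t) = e^(−0.105×2.457) = 0.7726; e^(−k_r t) = e^(−1.35×2.457) = 0.03627.
D = 2.176 × (0.7726 − 0.03627) + 0.829 × 0.03627 = 1.602 + 0.03006 = 1.632 mg/L.
DO = C_s − D = 8.25 − 1.632 = 6.618 mg/L.

DO ≈ 6.62 mg/L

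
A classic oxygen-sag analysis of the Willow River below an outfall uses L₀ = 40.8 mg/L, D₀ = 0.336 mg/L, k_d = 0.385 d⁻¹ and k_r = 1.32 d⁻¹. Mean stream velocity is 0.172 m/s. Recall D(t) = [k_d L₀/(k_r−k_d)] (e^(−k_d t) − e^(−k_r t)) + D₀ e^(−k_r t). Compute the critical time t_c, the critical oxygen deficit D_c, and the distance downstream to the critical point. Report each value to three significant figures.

t_c ≈ 1.30 d; D_c ≈ 7.22 mg/L; x_c ≈ 19.3 km

With k_r/k_d = 3.429 and 1 − D₀(k_r−k_d)/(k_d L₀) = 0.9800,
t_c = ln(3.429 × 0.9800) / (1.32 − 0.385) = ln(3.360) / 0.9350 = 1.212/0.9350 = 1.296 d.
D_c = (k_d/k_r) L₀ e^(−k_d t_c) = (0.385/1.32) × 40.8 × e^(−0.385×1.296) = 0.2917 × 40.8 × 0.6071 = 7.225 mg/L.
x_c = v t_c = 0.172 m/s × 1.296 d × 86400 s/d = 19260 m ≈ 19.3 km.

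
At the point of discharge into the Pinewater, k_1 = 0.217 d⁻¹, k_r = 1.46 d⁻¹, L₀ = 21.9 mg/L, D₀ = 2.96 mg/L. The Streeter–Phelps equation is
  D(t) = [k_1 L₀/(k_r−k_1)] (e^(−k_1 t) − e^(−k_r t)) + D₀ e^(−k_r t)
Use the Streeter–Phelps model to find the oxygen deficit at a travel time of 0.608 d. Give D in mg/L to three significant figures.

D ≈ 3.00 mg/L

k_1 L₀/(k_r−k_1) = 0.217×21.9/(1.46−0.217) = 4.752/1.243 = 3.823 mg/L.
e^(−k_1 t) = e^(−0.217×0.6080) = 0.8764; e^(−k_r t) = e^(−1.46×0.6080) = 0.4116.
D = 3.823 × (0.8764 − 0.4116) + 2.96 × 0.4116 = 1.777 + 1.218 = 2.995 mg/L.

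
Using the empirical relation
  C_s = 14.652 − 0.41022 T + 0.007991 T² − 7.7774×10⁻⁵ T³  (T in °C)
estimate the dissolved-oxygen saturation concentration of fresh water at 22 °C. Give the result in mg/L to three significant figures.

C_s = 14.652 − 0.41022×22 + 0.007991×22² − 7.7774×10⁻⁵×22³ = 8.667 mg/L.

C_s ≈ 8.67 mg/L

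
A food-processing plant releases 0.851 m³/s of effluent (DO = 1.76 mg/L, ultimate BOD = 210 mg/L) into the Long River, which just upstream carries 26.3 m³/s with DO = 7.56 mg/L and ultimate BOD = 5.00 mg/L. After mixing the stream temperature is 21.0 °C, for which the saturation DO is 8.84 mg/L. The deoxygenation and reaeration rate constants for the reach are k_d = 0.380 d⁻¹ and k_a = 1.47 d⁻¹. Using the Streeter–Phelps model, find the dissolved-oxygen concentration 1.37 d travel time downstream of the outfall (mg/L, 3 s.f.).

Mixed DO = (26.3×7.56 + 0.851×1.76)/(26.3+0.851) = 200.3/27.15 = 7.378 mg/L.
Mixed L₀ = (26.3×5.00 + 0.851×210)/(27.15) = 310.2/27.15 = 11.43 mg/L.
Initial deficit D₀ = C_s − DO₀ = 8.84 − 7.378 = 1.462 mg/L.
D(1.37) = [0.380×11.43/(1.47−0.380)](e^(−0.380×1.37) − e^(−1.47×1.37)) + 1.462 e^(−1.47×1.37)
= 3.983 × (0.5942 − 0.1335) + 1.462 × 0.1335 = 2.030 mg/L.
DO = 8.84 − 2.030 = 6.810 mg/L.

DO ≈ 6.81 mg/L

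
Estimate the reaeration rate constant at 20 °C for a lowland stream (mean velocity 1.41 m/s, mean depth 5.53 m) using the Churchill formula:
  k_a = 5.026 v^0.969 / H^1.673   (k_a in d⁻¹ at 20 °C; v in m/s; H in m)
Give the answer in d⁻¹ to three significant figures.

k_a ≈ 0.401 d⁻¹

k_a = 5.026 × 1.41^0.969 / 5.53^1.673 = 5.026 × 1.395 / 17.48 = 0.4011 d⁻¹.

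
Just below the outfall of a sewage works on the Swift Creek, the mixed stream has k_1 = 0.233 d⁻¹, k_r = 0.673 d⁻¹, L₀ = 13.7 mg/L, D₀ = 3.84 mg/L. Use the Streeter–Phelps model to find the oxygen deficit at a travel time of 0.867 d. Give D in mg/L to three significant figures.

D ≈ 4.02 mg/L

k_1 L₀/(k_r−k_1) = 0.233×13.7/(0.673−0.233) = 3.192/0.4400 = 7.255 mg/L.
e^(−k_1 t) = e^(−0.233×0.8670) = 0.8171; e^(−k_r t) = e^(−0.673×0.8670) = 0.5579.
D = 7.255 × (0.8171 − 0.5579) + 3.84 × 0.5579 = 1.880 + 2.143 = 4.023 mg/L.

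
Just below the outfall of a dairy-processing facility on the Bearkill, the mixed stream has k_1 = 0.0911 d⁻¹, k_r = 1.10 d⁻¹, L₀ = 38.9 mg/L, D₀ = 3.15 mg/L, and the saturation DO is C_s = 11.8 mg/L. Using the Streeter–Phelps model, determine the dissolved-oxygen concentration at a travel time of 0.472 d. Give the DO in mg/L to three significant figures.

k_1 L₀/(k_r−k_1) = 0.0911×38.9/(1.10−0.0911) = 3.544/1.009 = 3.513 mg/L.
e^(−k_1 t) = e^(−0.0911×0.4720) = 0.9579; e^(−k_r t) = e^(−1.10×0.4720) = 0.5950.
D = 3.513 × (0.9579 − 0.5950) + 3.15 × 0.5950 = 1.275 + 1.874 = 3.149 mg/L.
DO = C_s − D = 11.8 − 3.149 = 8.651 mg/L.

DO ≈ 8.65 mg/L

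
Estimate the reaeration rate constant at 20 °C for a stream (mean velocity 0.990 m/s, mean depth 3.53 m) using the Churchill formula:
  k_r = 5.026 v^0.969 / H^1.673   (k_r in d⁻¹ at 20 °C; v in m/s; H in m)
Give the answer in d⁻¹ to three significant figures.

k_r ≈ 0.603 d⁻¹

k_r = 5.026 × 0.990^0.969 / 3.53^1.673 = 5.026 × 0.9903 / 8.249 = 0.6033 d⁻¹.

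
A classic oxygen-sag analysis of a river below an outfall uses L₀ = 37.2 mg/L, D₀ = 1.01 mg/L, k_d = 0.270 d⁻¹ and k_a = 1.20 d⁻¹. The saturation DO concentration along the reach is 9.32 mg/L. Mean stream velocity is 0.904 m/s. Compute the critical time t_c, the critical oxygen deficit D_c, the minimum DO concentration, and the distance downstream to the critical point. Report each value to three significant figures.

t_c ≈ 1.50 d; D_c ≈ 5.59 mg/L; min DO ≈ 3.73 mg/L; x_c ≈ 117 km

With k_a/k_d = 4.444 and 1 − D₀(k_a−k_d)/(k_d L₀) = 0.9065,
t_c = ln(4.444 × 0.9065) / (1.20 − 0.270) = ln(4.029) / 0.9300 = 1.393/0.9300 = 1.498 d.
L(t_c) = L₀ e^(−k_d t_c) = 37.2 × 0.6673 = 24.82 mg/L, and at the critical point k_a D_c = k_d L, so D_c = (0.270/1.20) × 24.82 = 5.585 mg/L.
Minimum DO = C_s − D_c = 9.32 − 5.585 = 3.735 mg/L.
x_c = v t_c = 0.904 m/s × 1.498 d × 86400 s/d = 117000 m ≈ 117 km.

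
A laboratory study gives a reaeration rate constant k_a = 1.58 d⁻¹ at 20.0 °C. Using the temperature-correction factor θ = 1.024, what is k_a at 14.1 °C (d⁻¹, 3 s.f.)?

k_a(T₂) = k_a(T₁) · θ^(T₂−T₁) = 1.58 × 1.024^(14.1−20.0)
= 1.58 × 1.024^-5.90 = 1.58 × 0.8694 = 1.374 d⁻¹.

k_a ≈ 1.37 d⁻¹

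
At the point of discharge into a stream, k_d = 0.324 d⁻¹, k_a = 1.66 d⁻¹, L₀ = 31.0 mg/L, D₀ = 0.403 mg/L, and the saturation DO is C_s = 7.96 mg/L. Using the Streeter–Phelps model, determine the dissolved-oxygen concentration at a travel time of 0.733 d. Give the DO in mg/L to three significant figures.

DO ≈ 4.14 mg/L

k_d L₀/(k_a−k_d) = 0.324×31.0/(1.66−0.324) = 10.04/1.336 = 7.518 mg/L.
e^(−k_d t) = e^(−0.324×0.7330) = 0.7886; e^(−k_a t) = e^(−1.66×0.7330) = 0.2962.
D = 7.518 × (0.7886 − 0.2962) + 0.403 × 0.2962 = 3.702 + 0.1194 = 3.821 mg/L.
DO = C_s − D = 7.96 − 3.821 = 4.139 mg/L.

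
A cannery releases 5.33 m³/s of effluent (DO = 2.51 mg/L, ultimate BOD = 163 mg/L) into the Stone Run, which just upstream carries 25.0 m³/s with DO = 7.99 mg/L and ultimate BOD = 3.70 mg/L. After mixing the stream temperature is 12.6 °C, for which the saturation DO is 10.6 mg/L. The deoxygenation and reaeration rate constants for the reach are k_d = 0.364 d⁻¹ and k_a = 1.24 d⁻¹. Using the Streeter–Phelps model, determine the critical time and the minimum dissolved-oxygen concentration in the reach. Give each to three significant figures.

t_c ≈ 1.04 d; minimum DO ≈ 4.22 mg/L

Mixed DO = (25.0×7.99 + 5.33×2.51)/(25.0+5.33) = 213.1/30.33 = 7.027 mg/L.
Mixed L₀ = (25.0×3.70 + 5.33×163)/(30.33) = 961.3/30.33 = 31.69 mg/L.
Initial deficit D₀ = C_s − DO₀ = 10.6 − 7.027 = 3.573 mg/L.
t_c = (1/0.8760) ln[(1.24/0.364)(1 − 3.573×0.8760/(0.364×31.69))] = 1.142 × ln(2.482) = 1.038 d.
D_c = (0.364/1.24) × 31.69 × e^(−0.364×1.038) = 0.2935 × 31.69 × 0.6854 = 6.377 mg/L.
Minimum DO = 10.6 − 6.377 = 4.223 mg/L.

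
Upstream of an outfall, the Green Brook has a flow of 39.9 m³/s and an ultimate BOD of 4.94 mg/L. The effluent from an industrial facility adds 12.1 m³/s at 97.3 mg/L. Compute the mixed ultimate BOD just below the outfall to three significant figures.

Flow-weighted mixing: C = (Q_r C_r + Q_w C_w)/(Q_r + Q_w)
= (39.9×4.94 + 12.1×97.3)/(39.9 + 12.1) = 1374/52.00 = 26.43 mg/L.

26.4 mg/L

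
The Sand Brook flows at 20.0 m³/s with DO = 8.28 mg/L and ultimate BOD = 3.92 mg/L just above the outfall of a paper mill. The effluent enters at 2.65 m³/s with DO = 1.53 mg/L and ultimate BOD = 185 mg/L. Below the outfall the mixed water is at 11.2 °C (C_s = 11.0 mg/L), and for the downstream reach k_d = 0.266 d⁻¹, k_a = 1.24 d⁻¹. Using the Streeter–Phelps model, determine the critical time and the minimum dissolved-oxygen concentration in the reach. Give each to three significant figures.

t_c ≈ 0.844 d; minimum DO ≈ 6.70 mg/L

Mixed DO = (20.0×8.28 + 2.65×1.53)/(20.0+2.65) = 169.7/22.65 = 7.490 mg/L.
Mixed L₀ = (20.0×3.92 + 2.65×185)/(22.65) = 568.6/22.65 = 25.11 mg/L.
Initial deficit D₀ = C_s − DO₀ = 11.0 − 7.490 = 3.510 mg/L.
t_c = (1/0.9740) ln[(1.24/0.266)(1 − 3.510×0.9740/(0.266×25.11))] = 1.027 × ln(2.275) = 0.8441 d.
D_c = (0.266/1.24) × 25.11 × e^(−0.266×0.8441) = 0.2145 × 25.11 × 0.7989 = 4.303 mg/L.
Minimum DO = 11.0 − 4.303 = 6.697 mg/L.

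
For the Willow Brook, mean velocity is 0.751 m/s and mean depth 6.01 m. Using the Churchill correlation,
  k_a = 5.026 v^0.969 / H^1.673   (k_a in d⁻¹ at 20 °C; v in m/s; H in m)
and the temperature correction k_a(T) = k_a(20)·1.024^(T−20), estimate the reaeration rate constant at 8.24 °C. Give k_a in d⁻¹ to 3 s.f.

k_a(20) = 5.026 × 0.751^0.969 / 6.01^1.673 = 5.026 × 0.7577 / 20.09 = 0.1895 d⁻¹.
k_a(8.24) = 0.1895 × 1.024^(8.24−20) = 0.1895 × 0.7566 = 0.1434 d⁻¹.

k_a ≈ 0.143 d⁻¹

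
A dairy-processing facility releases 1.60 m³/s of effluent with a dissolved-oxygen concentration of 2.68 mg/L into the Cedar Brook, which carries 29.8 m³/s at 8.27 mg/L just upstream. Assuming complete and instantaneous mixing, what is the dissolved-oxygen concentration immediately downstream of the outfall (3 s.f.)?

7.99 mg/L

Flow-weighted mixing: C = (Q_r C_r + Q_w C_w)/(Q_r + Q_w)
= (29.8×8.27 + 1.60×2.68)/(29.8 + 1.60) = 250.7/31.40 = 7.985 mg/L.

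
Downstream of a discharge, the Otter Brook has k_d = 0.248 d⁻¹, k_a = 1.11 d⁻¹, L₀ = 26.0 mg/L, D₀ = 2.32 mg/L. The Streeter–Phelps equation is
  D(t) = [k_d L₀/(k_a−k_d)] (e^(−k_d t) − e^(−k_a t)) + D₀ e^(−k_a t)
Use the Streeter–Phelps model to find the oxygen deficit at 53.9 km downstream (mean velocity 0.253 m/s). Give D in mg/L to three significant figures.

Travel time t = x/v = 53.9 km / (0.253 m/s) = 53900 m / 0.253 m/s = 213000 s = 2.466 d.
k_d L₀/(k_a−k_d) = 0.248×26.0/(1.11−0.248) = 6.448/0.8620 = 7.480 mg/L.
e^(−k_d t) = e^(−0.248×2.466) = 0.5425; e^(−k_a t) = e^(−1.11×2.466) = 0.06476.
D = 7.480 × (0.5425 − 0.06476) + 2.32 × 0.06476 = 3.574 + 0.1503 = 3.724 mg/L.

D ≈ 3.72 mg/L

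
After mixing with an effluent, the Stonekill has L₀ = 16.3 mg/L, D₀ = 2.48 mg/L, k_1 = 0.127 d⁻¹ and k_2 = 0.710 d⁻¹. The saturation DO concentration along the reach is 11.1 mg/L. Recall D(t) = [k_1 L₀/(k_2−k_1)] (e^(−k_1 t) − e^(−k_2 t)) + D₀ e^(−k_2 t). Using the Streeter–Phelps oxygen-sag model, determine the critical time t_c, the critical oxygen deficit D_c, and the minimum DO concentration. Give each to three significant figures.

At the critical point dD/dt = 0, so k_1 L₀ e^(−k_1 t) = k_2 D. Substituting D(t) from the Streeter–Phelps equation and solving for t gives
t_c = ln[(k_2/k_1)(1 − D₀(k_2−k_1)/(k_1 L₀))] / (k_2−k_1).
Here k_2−k_1 = 0.5830 d⁻¹ and 1 − D₀(k_2−k_1)/(k_1 L₀) = 1 − 2.48×0.5830/(0.127×16.3) = 0.3016, so
t_c = ln(5.591 × 0.3016) / 0.5830 = 0.5223 / 0.5830 = 0.8959 d.
L(t_c) = L₀ e^(−k_1 t_c) = 16.3 × 0.8925 = 14.55 mg/L, and at the critical point k_2 D_c = k_1 L, so D_c = (0.127/0.710) × 14.55 = 2.602 mg/L.
Minimum DO = C_s − D_c = 11.1 − 2.602 = 8.498 mg/L.

t_c ≈ 0.896 d; D_c ≈ 2.60 mg/L; min DO ≈ 8.50 mg/L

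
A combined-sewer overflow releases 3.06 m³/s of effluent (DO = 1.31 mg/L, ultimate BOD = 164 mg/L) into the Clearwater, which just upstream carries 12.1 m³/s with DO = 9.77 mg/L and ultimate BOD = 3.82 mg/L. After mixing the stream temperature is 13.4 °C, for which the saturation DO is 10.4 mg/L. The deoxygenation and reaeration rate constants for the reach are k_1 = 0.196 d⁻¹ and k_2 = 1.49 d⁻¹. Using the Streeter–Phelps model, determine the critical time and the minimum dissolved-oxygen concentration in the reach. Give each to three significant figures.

t_c ≈ 1.14 d; minimum DO ≈ 6.59 mg/L

Mixed DO = (12.1×9.77 + 3.06×1.31)/(12.1+3.06) = 122.2/15.16 = 8.062 mg/L.
Mixed L₀ = (12.1×3.82 + 3.06×164)/(15.16) = 548.1/15.16 = 36.15 mg/L.
Initial deficit D₀ = C_s − DO₀ = 10.4 − 8.062 = 2.338 mg/L.
t_c = (1/1.294) ln[(1.49/0.196)(1 − 2.338×1.294/(0.196×36.15))] = 0.7728 × ln(4.357) = 1.137 d.
D_c = (0.196/1.49) × 36.15 × e^(−0.196×1.137) = 0.1315 × 36.15 × 0.8002 = 3.805 mg/L.
Minimum DO = 10.4 − 3.805 = 6.595 mg/L.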